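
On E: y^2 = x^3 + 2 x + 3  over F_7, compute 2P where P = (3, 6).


Doubling: s = (3 x1^2 + a) / (2 y1)
s = (3*3^2 + 2) / (2*6) mod 7 = 3
x3 = s^2 - 2 x1 mod 7 = 3^2 - 2*3 = 3
y3 = s (x1 - x3) - y1 mod 7 = 3 * (3 - 3) - 6 = 1

2P = (3, 1)


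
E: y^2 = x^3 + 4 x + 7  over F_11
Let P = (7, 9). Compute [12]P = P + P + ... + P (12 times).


k = 12 = 1100_2 (binary, LSB first: 0011)
Double-and-add from P = (7, 9):
  bit 0 = 0: acc unchanged = O
  bit 1 = 0: acc unchanged = O
  bit 2 = 1: acc = O + (2, 1) = (2, 1)
  bit 3 = 1: acc = (2, 1) + (5, 8) = (7, 2)

12P = (7, 2)


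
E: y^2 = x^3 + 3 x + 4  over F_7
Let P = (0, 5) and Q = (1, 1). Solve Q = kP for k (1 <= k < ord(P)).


Enumerate multiples of P until we hit Q = (1, 1):
  1P = (0, 5)
  2P = (1, 1)
Match found at i = 2.

k = 2


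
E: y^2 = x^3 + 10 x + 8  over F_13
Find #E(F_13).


For each x in F_13, count y with y^2 = x^3 + 10 x + 8 mod 13:
  x = 2: RHS = 10, y in [6, 7]  -> 2 point(s)
  x = 3: RHS = 0, y in [0]  -> 1 point(s)
  x = 5: RHS = 1, y in [1, 12]  -> 2 point(s)
  x = 10: RHS = 3, y in [4, 9]  -> 2 point(s)
  x = 12: RHS = 10, y in [6, 7]  -> 2 point(s)
Affine points: 9. Add the point at infinity: total = 10.

#E(F_13) = 10


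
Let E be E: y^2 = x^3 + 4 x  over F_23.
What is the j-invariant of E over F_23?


Delta = -16(4 a^3 + 27 b^2) mod 23 = 21
-1728 * (4 a)^3 = -1728 * (4*4)^3 mod 23 = 17
j = 17 * 21^(-1) mod 23 = 3

j = 3 (mod 23)


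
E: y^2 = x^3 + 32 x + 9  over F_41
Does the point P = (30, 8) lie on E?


Check whether y^2 = x^3 + 32 x + 9 (mod 41) for (x, y) = (30, 8).
LHS: y^2 = 8^2 mod 41 = 23
RHS: x^3 + 32 x + 9 = 30^3 + 32*30 + 9 mod 41 = 7
LHS != RHS

No, not on the curve


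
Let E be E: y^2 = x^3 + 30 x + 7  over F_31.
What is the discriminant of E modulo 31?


4 a^3 + 27 b^2 = 4*30^3 + 27*7^2 = 108000 + 1323 = 109323
Delta = -16 * (109323) = -1749168
Delta mod 31 = 7

Delta = 7 (mod 31)


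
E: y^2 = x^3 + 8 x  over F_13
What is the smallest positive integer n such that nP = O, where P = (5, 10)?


Compute successive multiples of P until we hit O:
  1P = (5, 10)
  2P = (12, 11)
  3P = (0, 0)
  4P = (12, 2)
  5P = (5, 3)
  6P = O

ord(P) = 6


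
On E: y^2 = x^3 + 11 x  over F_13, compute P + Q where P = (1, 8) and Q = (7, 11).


P != Q, so use the chord formula.
s = (y2 - y1) / (x2 - x1) = (3) / (6) mod 13 = 7
x3 = s^2 - x1 - x2 mod 13 = 7^2 - 1 - 7 = 2
y3 = s (x1 - x3) - y1 mod 13 = 7 * (1 - 2) - 8 = 11

P + Q = (2, 11)


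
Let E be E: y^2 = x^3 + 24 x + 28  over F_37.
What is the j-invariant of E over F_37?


Delta = -16(4 a^3 + 27 b^2) mod 37 = 18
-1728 * (4 a)^3 = -1728 * (4*24)^3 mod 37 = 23
j = 23 * 18^(-1) mod 37 = 28

j = 28 (mod 37)


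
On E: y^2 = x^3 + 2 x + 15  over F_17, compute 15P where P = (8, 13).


k = 15 = 1111_2 (binary, LSB first: 1111)
Double-and-add from P = (8, 13):
  bit 0 = 1: acc = O + (8, 13) = (8, 13)
  bit 1 = 1: acc = (8, 13) + (10, 10) = (14, 13)
  bit 2 = 1: acc = (14, 13) + (12, 4) = (7, 10)
  bit 3 = 1: acc = (7, 10) + (11, 12) = (12, 13)

15P = (12, 13)


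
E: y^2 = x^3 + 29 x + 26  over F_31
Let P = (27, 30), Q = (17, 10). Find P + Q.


P != Q, so use the chord formula.
s = (y2 - y1) / (x2 - x1) = (11) / (21) mod 31 = 2
x3 = s^2 - x1 - x2 mod 31 = 2^2 - 27 - 17 = 22
y3 = s (x1 - x3) - y1 mod 31 = 2 * (27 - 22) - 30 = 11

P + Q = (22, 11)


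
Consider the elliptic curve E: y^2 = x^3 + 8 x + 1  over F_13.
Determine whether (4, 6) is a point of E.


Check whether y^2 = x^3 + 8 x + 1 (mod 13) for (x, y) = (4, 6).
LHS: y^2 = 6^2 mod 13 = 10
RHS: x^3 + 8 x + 1 = 4^3 + 8*4 + 1 mod 13 = 6
LHS != RHS

No, not on the curve


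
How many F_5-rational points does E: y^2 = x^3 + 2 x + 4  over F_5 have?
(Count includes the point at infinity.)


For each x in F_5, count y with y^2 = x^3 + 2 x + 4 mod 5:
  x = 0: RHS = 4, y in [2, 3]  -> 2 point(s)
  x = 2: RHS = 1, y in [1, 4]  -> 2 point(s)
  x = 4: RHS = 1, y in [1, 4]  -> 2 point(s)
Affine points: 6. Add the point at infinity: total = 7.

#E(F_5) = 7


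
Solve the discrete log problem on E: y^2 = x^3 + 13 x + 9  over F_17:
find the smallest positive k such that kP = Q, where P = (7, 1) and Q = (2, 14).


Enumerate multiples of P until we hit Q = (2, 14):
  1P = (7, 1)
  2P = (11, 2)
  3P = (15, 14)
  4P = (8, 8)
  5P = (0, 14)
  6P = (2, 14)
Match found at i = 6.

k = 6


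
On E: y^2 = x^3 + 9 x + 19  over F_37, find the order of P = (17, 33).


Compute successive multiples of P until we hit O:
  1P = (17, 33)
  2P = (33, 17)
  3P = (25, 12)
  4P = (36, 3)
  5P = (32, 16)
  6P = (35, 17)
  7P = (10, 6)
  8P = (6, 20)
  ... (continuing to 33P)
  33P = O

ord(P) = 33


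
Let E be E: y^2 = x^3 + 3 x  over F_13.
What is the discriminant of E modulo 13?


4 a^3 + 27 b^2 = 4*3^3 + 27*0^2 = 108 + 0 = 108
Delta = -16 * (108) = -1728
Delta mod 13 = 1

Delta = 1 (mod 13)


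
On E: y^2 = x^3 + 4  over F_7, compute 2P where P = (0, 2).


Doubling: s = (3 x1^2 + a) / (2 y1)
s = (3*0^2 + 0) / (2*2) mod 7 = 0
x3 = s^2 - 2 x1 mod 7 = 0^2 - 2*0 = 0
y3 = s (x1 - x3) - y1 mod 7 = 0 * (0 - 0) - 2 = 5

2P = (0, 5)


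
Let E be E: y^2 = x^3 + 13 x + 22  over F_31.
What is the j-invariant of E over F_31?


Delta = -16(4 a^3 + 27 b^2) mod 31 = 15
-1728 * (4 a)^3 = -1728 * (4*13)^3 mod 31 = 29
j = 29 * 15^(-1) mod 31 = 4

j = 4 (mod 31)


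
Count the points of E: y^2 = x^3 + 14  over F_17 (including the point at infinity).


For each x in F_17, count y with y^2 = x^3 + 0 x + 14 mod 17:
  x = 1: RHS = 15, y in [7, 10]  -> 2 point(s)
  x = 6: RHS = 9, y in [3, 14]  -> 2 point(s)
  x = 7: RHS = 0, y in [0]  -> 1 point(s)
  x = 8: RHS = 16, y in [4, 13]  -> 2 point(s)
  x = 11: RHS = 2, y in [6, 11]  -> 2 point(s)
  x = 12: RHS = 8, y in [5, 12]  -> 2 point(s)
  x = 13: RHS = 1, y in [1, 16]  -> 2 point(s)
  x = 14: RHS = 4, y in [2, 15]  -> 2 point(s)
  x = 16: RHS = 13, y in [8, 9]  -> 2 point(s)
Affine points: 17. Add the point at infinity: total = 18.

#E(F_17) = 18


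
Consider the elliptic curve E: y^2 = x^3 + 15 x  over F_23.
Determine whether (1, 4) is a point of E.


Check whether y^2 = x^3 + 15 x + 0 (mod 23) for (x, y) = (1, 4).
LHS: y^2 = 4^2 mod 23 = 16
RHS: x^3 + 15 x + 0 = 1^3 + 15*1 + 0 mod 23 = 16
LHS = RHS

Yes, on the curve


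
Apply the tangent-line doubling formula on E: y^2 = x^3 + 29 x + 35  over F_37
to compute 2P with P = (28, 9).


Doubling: s = (3 x1^2 + a) / (2 y1)
s = (3*28^2 + 29) / (2*9) mod 37 = 11
x3 = s^2 - 2 x1 mod 37 = 11^2 - 2*28 = 28
y3 = s (x1 - x3) - y1 mod 37 = 11 * (28 - 28) - 9 = 28

2P = (28, 28)


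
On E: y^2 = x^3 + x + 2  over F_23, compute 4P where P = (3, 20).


k = 4 = 100_2 (binary, LSB first: 001)
Double-and-add from P = (3, 20):
  bit 0 = 0: acc unchanged = O
  bit 1 = 0: acc unchanged = O
  bit 2 = 1: acc = O + (3, 20) = (3, 20)

4P = (3, 20)


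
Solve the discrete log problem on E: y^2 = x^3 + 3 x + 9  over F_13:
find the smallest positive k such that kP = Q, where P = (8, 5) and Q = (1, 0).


Enumerate multiples of P until we hit Q = (1, 0):
  1P = (8, 5)
  2P = (10, 8)
  3P = (7, 3)
  4P = (2, 7)
  5P = (6, 3)
  6P = (0, 3)
  7P = (1, 0)
Match found at i = 7.

k = 7


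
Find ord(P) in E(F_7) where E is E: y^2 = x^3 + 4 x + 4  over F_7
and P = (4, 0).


Compute successive multiples of P until we hit O:
  1P = (4, 0)
  2P = O

ord(P) = 2


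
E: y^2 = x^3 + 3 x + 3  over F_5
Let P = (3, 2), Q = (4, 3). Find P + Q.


P != Q, so use the chord formula.
s = (y2 - y1) / (x2 - x1) = (1) / (1) mod 5 = 1
x3 = s^2 - x1 - x2 mod 5 = 1^2 - 3 - 4 = 4
y3 = s (x1 - x3) - y1 mod 5 = 1 * (3 - 4) - 2 = 2

P + Q = (4, 2)


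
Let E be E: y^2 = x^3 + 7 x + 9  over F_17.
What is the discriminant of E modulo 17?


4 a^3 + 27 b^2 = 4*7^3 + 27*9^2 = 1372 + 2187 = 3559
Delta = -16 * (3559) = -56944
Delta mod 17 = 6

Delta = 6 (mod 17)


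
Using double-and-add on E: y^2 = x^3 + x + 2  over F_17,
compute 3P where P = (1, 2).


k = 3 = 11_2 (binary, LSB first: 11)
Double-and-add from P = (1, 2):
  bit 0 = 1: acc = O + (1, 2) = (1, 2)
  bit 1 = 1: acc = (1, 2) + (16, 0) = (1, 15)

3P = (1, 15)


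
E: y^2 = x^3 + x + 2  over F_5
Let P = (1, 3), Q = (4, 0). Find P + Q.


P != Q, so use the chord formula.
s = (y2 - y1) / (x2 - x1) = (2) / (3) mod 5 = 4
x3 = s^2 - x1 - x2 mod 5 = 4^2 - 1 - 4 = 1
y3 = s (x1 - x3) - y1 mod 5 = 4 * (1 - 1) - 3 = 2

P + Q = (1, 2)


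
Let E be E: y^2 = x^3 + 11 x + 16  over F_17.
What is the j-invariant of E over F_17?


Delta = -16(4 a^3 + 27 b^2) mod 17 = 13
-1728 * (4 a)^3 = -1728 * (4*11)^3 mod 17 = 16
j = 16 * 13^(-1) mod 17 = 13

j = 13 (mod 17)


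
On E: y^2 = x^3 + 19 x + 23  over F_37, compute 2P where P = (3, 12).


Doubling: s = (3 x1^2 + a) / (2 y1)
s = (3*3^2 + 19) / (2*12) mod 37 = 5
x3 = s^2 - 2 x1 mod 37 = 5^2 - 2*3 = 19
y3 = s (x1 - x3) - y1 mod 37 = 5 * (3 - 19) - 12 = 19

2P = (19, 19)


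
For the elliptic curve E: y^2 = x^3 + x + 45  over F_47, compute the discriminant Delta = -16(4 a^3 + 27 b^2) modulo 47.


4 a^3 + 27 b^2 = 4*1^3 + 27*45^2 = 4 + 54675 = 54679
Delta = -16 * (54679) = -874864
Delta mod 47 = 41

Delta = 41 (mod 47)


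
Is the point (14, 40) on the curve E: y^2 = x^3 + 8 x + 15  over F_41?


Check whether y^2 = x^3 + 8 x + 15 (mod 41) for (x, y) = (14, 40).
LHS: y^2 = 40^2 mod 41 = 1
RHS: x^3 + 8 x + 15 = 14^3 + 8*14 + 15 mod 41 = 1
LHS = RHS

Yes, on the curve


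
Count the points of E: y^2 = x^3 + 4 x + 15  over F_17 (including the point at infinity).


For each x in F_17, count y with y^2 = x^3 + 4 x + 15 mod 17:
  x = 0: RHS = 15, y in [7, 10]  -> 2 point(s)
  x = 6: RHS = 0, y in [0]  -> 1 point(s)
  x = 8: RHS = 15, y in [7, 10]  -> 2 point(s)
  x = 9: RHS = 15, y in [7, 10]  -> 2 point(s)
  x = 10: RHS = 1, y in [1, 16]  -> 2 point(s)
  x = 11: RHS = 13, y in [8, 9]  -> 2 point(s)
  x = 15: RHS = 16, y in [4, 13]  -> 2 point(s)
Affine points: 13. Add the point at infinity: total = 14.

#E(F_17) = 14


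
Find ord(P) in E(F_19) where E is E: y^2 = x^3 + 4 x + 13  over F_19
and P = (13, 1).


Compute successive multiples of P until we hit O:
  1P = (13, 1)
  2P = (13, 18)
  3P = O

ord(P) = 3


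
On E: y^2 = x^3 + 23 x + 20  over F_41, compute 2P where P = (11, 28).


Doubling: s = (3 x1^2 + a) / (2 y1)
s = (3*11^2 + 23) / (2*28) mod 41 = 23
x3 = s^2 - 2 x1 mod 41 = 23^2 - 2*11 = 15
y3 = s (x1 - x3) - y1 mod 41 = 23 * (11 - 15) - 28 = 3

2P = (15, 3)


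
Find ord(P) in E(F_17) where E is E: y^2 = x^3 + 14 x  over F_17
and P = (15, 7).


Compute successive multiples of P until we hit O:
  1P = (15, 7)
  2P = (13, 4)
  3P = (4, 1)
  4P = (16, 11)
  5P = (2, 11)
  6P = (1, 7)
  7P = (1, 10)
  8P = (2, 6)
  ... (continuing to 13P)
  13P = O

ord(P) = 13


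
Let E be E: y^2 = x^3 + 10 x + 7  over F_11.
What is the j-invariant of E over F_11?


Delta = -16(4 a^3 + 27 b^2) mod 11 = 5
-1728 * (4 a)^3 = -1728 * (4*10)^3 mod 11 = 9
j = 9 * 5^(-1) mod 11 = 4

j = 4 (mod 11)


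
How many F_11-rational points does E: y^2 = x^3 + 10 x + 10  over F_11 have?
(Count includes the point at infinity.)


For each x in F_11, count y with y^2 = x^3 + 10 x + 10 mod 11:
  x = 2: RHS = 5, y in [4, 7]  -> 2 point(s)
  x = 3: RHS = 1, y in [1, 10]  -> 2 point(s)
  x = 4: RHS = 4, y in [2, 9]  -> 2 point(s)
  x = 5: RHS = 9, y in [3, 8]  -> 2 point(s)
  x = 6: RHS = 0, y in [0]  -> 1 point(s)
  x = 7: RHS = 5, y in [4, 7]  -> 2 point(s)
  x = 9: RHS = 4, y in [2, 9]  -> 2 point(s)
Affine points: 13. Add the point at infinity: total = 14.

#E(F_11) = 14


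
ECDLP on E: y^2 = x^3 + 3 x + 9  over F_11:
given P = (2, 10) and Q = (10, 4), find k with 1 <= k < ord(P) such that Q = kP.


Enumerate multiples of P until we hit Q = (10, 4):
  1P = (2, 10)
  2P = (0, 8)
  3P = (10, 4)
Match found at i = 3.

k = 3


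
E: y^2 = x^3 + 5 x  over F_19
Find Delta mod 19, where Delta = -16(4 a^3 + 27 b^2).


4 a^3 + 27 b^2 = 4*5^3 + 27*0^2 = 500 + 0 = 500
Delta = -16 * (500) = -8000
Delta mod 19 = 18

Delta = 18 (mod 19)


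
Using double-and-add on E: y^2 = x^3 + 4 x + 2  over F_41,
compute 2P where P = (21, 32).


k = 2 = 10_2 (binary, LSB first: 01)
Double-and-add from P = (21, 32):
  bit 0 = 0: acc unchanged = O
  bit 1 = 1: acc = O + (35, 7) = (35, 7)

2P = (35, 7)


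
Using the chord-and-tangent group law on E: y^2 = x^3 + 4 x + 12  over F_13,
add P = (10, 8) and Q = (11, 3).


P != Q, so use the chord formula.
s = (y2 - y1) / (x2 - x1) = (8) / (1) mod 13 = 8
x3 = s^2 - x1 - x2 mod 13 = 8^2 - 10 - 11 = 4
y3 = s (x1 - x3) - y1 mod 13 = 8 * (10 - 4) - 8 = 1

P + Q = (4, 1)


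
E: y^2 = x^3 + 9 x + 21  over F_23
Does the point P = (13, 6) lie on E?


Check whether y^2 = x^3 + 9 x + 21 (mod 23) for (x, y) = (13, 6).
LHS: y^2 = 6^2 mod 23 = 13
RHS: x^3 + 9 x + 21 = 13^3 + 9*13 + 21 mod 23 = 12
LHS != RHS

No, not on the curve


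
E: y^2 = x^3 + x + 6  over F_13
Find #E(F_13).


For each x in F_13, count y with y^2 = x^3 + 1 x + 6 mod 13:
  x = 2: RHS = 3, y in [4, 9]  -> 2 point(s)
  x = 3: RHS = 10, y in [6, 7]  -> 2 point(s)
  x = 4: RHS = 9, y in [3, 10]  -> 2 point(s)
  x = 9: RHS = 3, y in [4, 9]  -> 2 point(s)
  x = 11: RHS = 9, y in [3, 10]  -> 2 point(s)
  x = 12: RHS = 4, y in [2, 11]  -> 2 point(s)
Affine points: 12. Add the point at infinity: total = 13.

#E(F_13) = 13


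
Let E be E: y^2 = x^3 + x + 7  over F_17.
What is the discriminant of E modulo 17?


4 a^3 + 27 b^2 = 4*1^3 + 27*7^2 = 4 + 1323 = 1327
Delta = -16 * (1327) = -21232
Delta mod 17 = 1

Delta = 1 (mod 17)


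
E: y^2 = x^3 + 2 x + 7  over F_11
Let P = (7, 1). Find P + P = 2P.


Doubling: s = (3 x1^2 + a) / (2 y1)
s = (3*7^2 + 2) / (2*1) mod 11 = 3
x3 = s^2 - 2 x1 mod 11 = 3^2 - 2*7 = 6
y3 = s (x1 - x3) - y1 mod 11 = 3 * (7 - 6) - 1 = 2

2P = (6, 2)


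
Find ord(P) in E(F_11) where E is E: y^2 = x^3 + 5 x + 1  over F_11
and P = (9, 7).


Compute successive multiples of P until we hit O:
  1P = (9, 7)
  2P = (8, 6)
  3P = (6, 7)
  4P = (7, 4)
  5P = (0, 1)
  6P = (0, 10)
  7P = (7, 7)
  8P = (6, 4)
  ... (continuing to 11P)
  11P = O

ord(P) = 11


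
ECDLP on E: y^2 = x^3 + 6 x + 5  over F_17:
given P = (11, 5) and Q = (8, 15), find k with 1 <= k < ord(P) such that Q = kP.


Enumerate multiples of P until we hit Q = (8, 15):
  1P = (11, 5)
  2P = (8, 2)
  3P = (16, 7)
  4P = (16, 10)
  5P = (8, 15)
Match found at i = 5.

k = 5


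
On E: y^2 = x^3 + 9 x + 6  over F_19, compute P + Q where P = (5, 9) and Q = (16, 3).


P != Q, so use the chord formula.
s = (y2 - y1) / (x2 - x1) = (13) / (11) mod 19 = 15
x3 = s^2 - x1 - x2 mod 19 = 15^2 - 5 - 16 = 14
y3 = s (x1 - x3) - y1 mod 19 = 15 * (5 - 14) - 9 = 8

P + Q = (14, 8)


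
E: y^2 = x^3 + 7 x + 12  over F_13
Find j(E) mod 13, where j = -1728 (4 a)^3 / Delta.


Delta = -16(4 a^3 + 27 b^2) mod 13 = 2
-1728 * (4 a)^3 = -1728 * (4*7)^3 mod 13 = 8
j = 8 * 2^(-1) mod 13 = 4

j = 4 (mod 13)


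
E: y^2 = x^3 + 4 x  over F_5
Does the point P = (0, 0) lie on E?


Check whether y^2 = x^3 + 4 x + 0 (mod 5) for (x, y) = (0, 0).
LHS: y^2 = 0^2 mod 5 = 0
RHS: x^3 + 4 x + 0 = 0^3 + 4*0 + 0 mod 5 = 0
LHS = RHS

Yes, on the curve


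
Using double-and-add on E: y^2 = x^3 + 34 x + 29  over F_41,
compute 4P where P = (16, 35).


k = 4 = 100_2 (binary, LSB first: 001)
Double-and-add from P = (16, 35):
  bit 0 = 0: acc unchanged = O
  bit 1 = 0: acc unchanged = O
  bit 2 = 1: acc = O + (16, 6) = (16, 6)

4P = (16, 6)


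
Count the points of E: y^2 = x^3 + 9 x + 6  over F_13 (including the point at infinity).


For each x in F_13, count y with y^2 = x^3 + 9 x + 6 mod 13:
  x = 1: RHS = 3, y in [4, 9]  -> 2 point(s)
  x = 6: RHS = 3, y in [4, 9]  -> 2 point(s)
  x = 7: RHS = 9, y in [3, 10]  -> 2 point(s)
  x = 9: RHS = 10, y in [6, 7]  -> 2 point(s)
  x = 10: RHS = 4, y in [2, 11]  -> 2 point(s)
  x = 12: RHS = 9, y in [3, 10]  -> 2 point(s)
Affine points: 12. Add the point at infinity: total = 13.

#E(F_13) = 13


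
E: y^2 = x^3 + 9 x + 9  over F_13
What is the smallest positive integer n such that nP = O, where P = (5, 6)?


Compute successive multiples of P until we hit O:
  1P = (5, 6)
  2P = (0, 3)
  3P = (12, 8)
  4P = (12, 5)
  5P = (0, 10)
  6P = (5, 7)
  7P = O

ord(P) = 7


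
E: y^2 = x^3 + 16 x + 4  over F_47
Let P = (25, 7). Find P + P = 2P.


Doubling: s = (3 x1^2 + a) / (2 y1)
s = (3*25^2 + 16) / (2*7) mod 47 = 31
x3 = s^2 - 2 x1 mod 47 = 31^2 - 2*25 = 18
y3 = s (x1 - x3) - y1 mod 47 = 31 * (25 - 18) - 7 = 22

2P = (18, 22)


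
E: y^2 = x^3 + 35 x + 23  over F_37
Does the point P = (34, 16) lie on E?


Check whether y^2 = x^3 + 35 x + 23 (mod 37) for (x, y) = (34, 16).
LHS: y^2 = 16^2 mod 37 = 34
RHS: x^3 + 35 x + 23 = 34^3 + 35*34 + 23 mod 37 = 2
LHS != RHS

No, not on the curve


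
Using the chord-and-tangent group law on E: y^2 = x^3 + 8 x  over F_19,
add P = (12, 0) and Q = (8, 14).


P != Q, so use the chord formula.
s = (y2 - y1) / (x2 - x1) = (14) / (15) mod 19 = 6
x3 = s^2 - x1 - x2 mod 19 = 6^2 - 12 - 8 = 16
y3 = s (x1 - x3) - y1 mod 19 = 6 * (12 - 16) - 0 = 14

P + Q = (16, 14)


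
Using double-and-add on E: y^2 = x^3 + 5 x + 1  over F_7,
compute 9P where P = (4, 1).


k = 9 = 1001_2 (binary, LSB first: 1001)
Double-and-add from P = (4, 1):
  bit 0 = 1: acc = O + (4, 1) = (4, 1)
  bit 1 = 0: acc unchanged = (4, 1)
  bit 2 = 0: acc unchanged = (4, 1)
  bit 3 = 1: acc = (4, 1) + (5, 5) = (0, 1)

9P = (0, 1)


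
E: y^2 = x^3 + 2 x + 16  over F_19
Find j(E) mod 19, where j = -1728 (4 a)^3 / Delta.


Delta = -16(4 a^3 + 27 b^2) mod 19 = 8
-1728 * (4 a)^3 = -1728 * (4*2)^3 mod 19 = 18
j = 18 * 8^(-1) mod 19 = 7

j = 7 (mod 19)


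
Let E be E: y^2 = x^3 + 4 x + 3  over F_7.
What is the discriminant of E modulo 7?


4 a^3 + 27 b^2 = 4*4^3 + 27*3^2 = 256 + 243 = 499
Delta = -16 * (499) = -7984
Delta mod 7 = 3

Delta = 3 (mod 7)


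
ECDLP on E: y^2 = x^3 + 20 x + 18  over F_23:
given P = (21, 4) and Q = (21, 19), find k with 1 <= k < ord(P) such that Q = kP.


Enumerate multiples of P until we hit Q = (21, 19):
  1P = (21, 4)
  2P = (20, 0)
  3P = (21, 19)
Match found at i = 3.

k = 3


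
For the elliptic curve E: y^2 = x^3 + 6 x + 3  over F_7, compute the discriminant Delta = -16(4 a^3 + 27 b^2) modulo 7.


4 a^3 + 27 b^2 = 4*6^3 + 27*3^2 = 864 + 243 = 1107
Delta = -16 * (1107) = -17712
Delta mod 7 = 5

Delta = 5 (mod 7)


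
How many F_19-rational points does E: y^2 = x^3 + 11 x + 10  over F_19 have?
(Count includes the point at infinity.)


For each x in F_19, count y with y^2 = x^3 + 11 x + 10 mod 19:
  x = 4: RHS = 4, y in [2, 17]  -> 2 point(s)
  x = 5: RHS = 0, y in [0]  -> 1 point(s)
  x = 6: RHS = 7, y in [8, 11]  -> 2 point(s)
  x = 14: RHS = 1, y in [1, 18]  -> 2 point(s)
  x = 15: RHS = 16, y in [4, 15]  -> 2 point(s)
  x = 16: RHS = 7, y in [8, 11]  -> 2 point(s)
  x = 18: RHS = 17, y in [6, 13]  -> 2 point(s)
Affine points: 13. Add the point at infinity: total = 14.

#E(F_19) = 14


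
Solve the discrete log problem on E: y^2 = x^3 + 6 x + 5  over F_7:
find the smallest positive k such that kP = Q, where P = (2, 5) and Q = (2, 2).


Enumerate multiples of P until we hit Q = (2, 2):
  1P = (2, 5)
  2P = (4, 4)
  3P = (3, 6)
  4P = (3, 1)
  5P = (4, 3)
  6P = (2, 2)
Match found at i = 6.

k = 6


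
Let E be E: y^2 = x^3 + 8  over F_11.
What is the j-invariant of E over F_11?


Delta = -16(4 a^3 + 27 b^2) mod 11 = 6
-1728 * (4 a)^3 = -1728 * (4*0)^3 mod 11 = 0
j = 0 * 6^(-1) mod 11 = 0

j = 0 (mod 11)


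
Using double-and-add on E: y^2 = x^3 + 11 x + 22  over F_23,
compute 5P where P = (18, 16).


k = 5 = 101_2 (binary, LSB first: 101)
Double-and-add from P = (18, 16):
  bit 0 = 1: acc = O + (18, 16) = (18, 16)
  bit 1 = 0: acc unchanged = (18, 16)
  bit 2 = 1: acc = (18, 16) + (5, 15) = (3, 17)

5P = (3, 17)


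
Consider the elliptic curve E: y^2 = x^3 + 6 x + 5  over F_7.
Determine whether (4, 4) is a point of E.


Check whether y^2 = x^3 + 6 x + 5 (mod 7) for (x, y) = (4, 4).
LHS: y^2 = 4^2 mod 7 = 2
RHS: x^3 + 6 x + 5 = 4^3 + 6*4 + 5 mod 7 = 2
LHS = RHS

Yes, on the curve


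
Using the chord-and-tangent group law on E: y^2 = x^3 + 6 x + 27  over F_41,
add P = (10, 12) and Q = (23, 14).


P != Q, so use the chord formula.
s = (y2 - y1) / (x2 - x1) = (2) / (13) mod 41 = 38
x3 = s^2 - x1 - x2 mod 41 = 38^2 - 10 - 23 = 17
y3 = s (x1 - x3) - y1 mod 41 = 38 * (10 - 17) - 12 = 9

P + Q = (17, 9)


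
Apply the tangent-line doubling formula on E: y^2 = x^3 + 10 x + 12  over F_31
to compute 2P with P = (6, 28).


Doubling: s = (3 x1^2 + a) / (2 y1)
s = (3*6^2 + 10) / (2*28) mod 31 = 1
x3 = s^2 - 2 x1 mod 31 = 1^2 - 2*6 = 20
y3 = s (x1 - x3) - y1 mod 31 = 1 * (6 - 20) - 28 = 20

2P = (20, 20)


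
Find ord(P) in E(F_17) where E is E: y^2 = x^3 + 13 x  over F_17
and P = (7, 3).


Compute successive multiples of P until we hit O:
  1P = (7, 3)
  2P = (2, 0)
  3P = (7, 14)
  4P = O

ord(P) = 4


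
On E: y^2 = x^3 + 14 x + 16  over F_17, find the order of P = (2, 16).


Compute successive multiples of P until we hit O:
  1P = (2, 16)
  2P = (12, 12)
  3P = (12, 5)
  4P = (2, 1)
  5P = O

ord(P) = 5


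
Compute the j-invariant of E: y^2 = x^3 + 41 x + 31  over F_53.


Delta = -16(4 a^3 + 27 b^2) mod 53 = 31
-1728 * (4 a)^3 = -1728 * (4*41)^3 mod 53 = 28
j = 28 * 31^(-1) mod 53 = 18

j = 18 (mod 53)


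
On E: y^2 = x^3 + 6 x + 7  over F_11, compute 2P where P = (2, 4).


k = 2 = 10_2 (binary, LSB first: 01)
Double-and-add from P = (2, 4):
  bit 0 = 0: acc unchanged = O
  bit 1 = 1: acc = O + (10, 0) = (10, 0)

2P = (10, 0)


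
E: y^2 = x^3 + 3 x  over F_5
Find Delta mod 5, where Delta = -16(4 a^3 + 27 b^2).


4 a^3 + 27 b^2 = 4*3^3 + 27*0^2 = 108 + 0 = 108
Delta = -16 * (108) = -1728
Delta mod 5 = 2

Delta = 2 (mod 5)


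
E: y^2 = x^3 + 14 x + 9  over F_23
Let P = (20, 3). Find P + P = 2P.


Doubling: s = (3 x1^2 + a) / (2 y1)
s = (3*20^2 + 14) / (2*3) mod 23 = 3
x3 = s^2 - 2 x1 mod 23 = 3^2 - 2*20 = 15
y3 = s (x1 - x3) - y1 mod 23 = 3 * (20 - 15) - 3 = 12

2P = (15, 12)


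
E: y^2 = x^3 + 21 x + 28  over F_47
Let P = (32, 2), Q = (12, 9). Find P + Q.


P != Q, so use the chord formula.
s = (y2 - y1) / (x2 - x1) = (7) / (27) mod 47 = 2
x3 = s^2 - x1 - x2 mod 47 = 2^2 - 32 - 12 = 7
y3 = s (x1 - x3) - y1 mod 47 = 2 * (32 - 7) - 2 = 1

P + Q = (7, 1)


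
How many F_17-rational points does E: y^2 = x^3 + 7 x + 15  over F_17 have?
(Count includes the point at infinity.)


For each x in F_17, count y with y^2 = x^3 + 7 x + 15 mod 17:
  x = 0: RHS = 15, y in [7, 10]  -> 2 point(s)
  x = 6: RHS = 1, y in [1, 16]  -> 2 point(s)
  x = 7: RHS = 16, y in [4, 13]  -> 2 point(s)
  x = 9: RHS = 8, y in [5, 12]  -> 2 point(s)
  x = 12: RHS = 8, y in [5, 12]  -> 2 point(s)
  x = 13: RHS = 8, y in [5, 12]  -> 2 point(s)
  x = 14: RHS = 1, y in [1, 16]  -> 2 point(s)
Affine points: 14. Add the point at infinity: total = 15.

#E(F_17) = 15


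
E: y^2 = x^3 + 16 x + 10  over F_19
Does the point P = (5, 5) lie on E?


Check whether y^2 = x^3 + 16 x + 10 (mod 19) for (x, y) = (5, 5).
LHS: y^2 = 5^2 mod 19 = 6
RHS: x^3 + 16 x + 10 = 5^3 + 16*5 + 10 mod 19 = 6
LHS = RHS

Yes, on the curve


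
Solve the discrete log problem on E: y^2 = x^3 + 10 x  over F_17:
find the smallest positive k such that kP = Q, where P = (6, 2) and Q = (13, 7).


Enumerate multiples of P until we hit Q = (13, 7):
  1P = (6, 2)
  2P = (4, 6)
  3P = (11, 8)
  4P = (13, 10)
  5P = (0, 0)
  6P = (13, 7)
Match found at i = 6.

k = 6


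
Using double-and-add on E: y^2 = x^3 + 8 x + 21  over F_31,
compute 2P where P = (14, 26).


k = 2 = 10_2 (binary, LSB first: 01)
Double-and-add from P = (14, 26):
  bit 0 = 0: acc unchanged = O
  bit 1 = 1: acc = O + (10, 27) = (10, 27)

2P = (10, 27)


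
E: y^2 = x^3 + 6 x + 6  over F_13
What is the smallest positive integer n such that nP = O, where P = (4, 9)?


Compute successive multiples of P until we hit O:
  1P = (4, 9)
  2P = (1, 0)
  3P = (4, 4)
  4P = O

ord(P) = 4


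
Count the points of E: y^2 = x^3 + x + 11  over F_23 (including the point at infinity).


For each x in F_23, count y with y^2 = x^3 + 1 x + 11 mod 23:
  x = 1: RHS = 13, y in [6, 17]  -> 2 point(s)
  x = 3: RHS = 18, y in [8, 15]  -> 2 point(s)
  x = 5: RHS = 3, y in [7, 16]  -> 2 point(s)
  x = 6: RHS = 3, y in [7, 16]  -> 2 point(s)
  x = 7: RHS = 16, y in [4, 19]  -> 2 point(s)
  x = 8: RHS = 2, y in [5, 18]  -> 2 point(s)
  x = 9: RHS = 13, y in [6, 17]  -> 2 point(s)
  x = 10: RHS = 9, y in [3, 20]  -> 2 point(s)
  x = 12: RHS = 3, y in [7, 16]  -> 2 point(s)
  x = 13: RHS = 13, y in [6, 17]  -> 2 point(s)
  x = 14: RHS = 9, y in [3, 20]  -> 2 point(s)
  x = 16: RHS = 6, y in [11, 12]  -> 2 point(s)
  x = 19: RHS = 12, y in [9, 14]  -> 2 point(s)
  x = 20: RHS = 4, y in [2, 21]  -> 2 point(s)
  x = 21: RHS = 1, y in [1, 22]  -> 2 point(s)
  x = 22: RHS = 9, y in [3, 20]  -> 2 point(s)
Affine points: 32. Add the point at infinity: total = 33.

#E(F_23) = 33


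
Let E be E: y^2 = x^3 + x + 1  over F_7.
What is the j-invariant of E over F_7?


Delta = -16(4 a^3 + 27 b^2) mod 7 = 1
-1728 * (4 a)^3 = -1728 * (4*1)^3 mod 7 = 1
j = 1 * 1^(-1) mod 7 = 1

j = 1 (mod 7)


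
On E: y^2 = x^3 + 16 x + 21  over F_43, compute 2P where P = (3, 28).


Doubling: s = (3 x1^2 + a) / (2 y1)
s = (3*3^2 + 16) / (2*28) mod 43 = 0
x3 = s^2 - 2 x1 mod 43 = 0^2 - 2*3 = 37
y3 = s (x1 - x3) - y1 mod 43 = 0 * (3 - 37) - 28 = 15

2P = (37, 15)


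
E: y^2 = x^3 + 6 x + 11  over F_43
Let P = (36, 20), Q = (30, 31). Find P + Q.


P != Q, so use the chord formula.
s = (y2 - y1) / (x2 - x1) = (11) / (37) mod 43 = 34
x3 = s^2 - x1 - x2 mod 43 = 34^2 - 36 - 30 = 15
y3 = s (x1 - x3) - y1 mod 43 = 34 * (36 - 15) - 20 = 6

P + Q = (15, 6)


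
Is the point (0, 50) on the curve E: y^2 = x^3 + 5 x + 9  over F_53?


Check whether y^2 = x^3 + 5 x + 9 (mod 53) for (x, y) = (0, 50).
LHS: y^2 = 50^2 mod 53 = 9
RHS: x^3 + 5 x + 9 = 0^3 + 5*0 + 9 mod 53 = 9
LHS = RHS

Yes, on the curve


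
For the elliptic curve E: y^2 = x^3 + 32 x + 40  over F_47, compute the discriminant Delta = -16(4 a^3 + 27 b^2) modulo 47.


4 a^3 + 27 b^2 = 4*32^3 + 27*40^2 = 131072 + 43200 = 174272
Delta = -16 * (174272) = -2788352
Delta mod 47 = 17

Delta = 17 (mod 47)


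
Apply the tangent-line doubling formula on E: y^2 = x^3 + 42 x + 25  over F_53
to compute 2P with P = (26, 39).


Doubling: s = (3 x1^2 + a) / (2 y1)
s = (3*26^2 + 42) / (2*39) mod 53 = 51
x3 = s^2 - 2 x1 mod 53 = 51^2 - 2*26 = 5
y3 = s (x1 - x3) - y1 mod 53 = 51 * (26 - 5) - 39 = 25

2P = (5, 25)


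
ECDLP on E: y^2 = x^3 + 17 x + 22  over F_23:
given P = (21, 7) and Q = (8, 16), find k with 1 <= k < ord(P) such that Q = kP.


Enumerate multiples of P until we hit Q = (8, 16):
  1P = (21, 7)
  2P = (7, 22)
  3P = (8, 7)
  4P = (17, 16)
  5P = (3, 10)
  6P = (15, 15)
  7P = (22, 2)
  8P = (5, 5)
  9P = (6, 15)
  10P = (20, 17)
  11P = (13, 5)
  12P = (2, 15)
  13P = (4, 4)
  14P = (4, 19)
  15P = (2, 8)
  16P = (13, 18)
  17P = (20, 6)
  18P = (6, 8)
  19P = (5, 18)
  20P = (22, 21)
  21P = (15, 8)
  22P = (3, 13)
  23P = (17, 7)
  24P = (8, 16)
Match found at i = 24.

k = 24


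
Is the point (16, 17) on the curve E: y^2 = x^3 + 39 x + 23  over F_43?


Check whether y^2 = x^3 + 39 x + 23 (mod 43) for (x, y) = (16, 17).
LHS: y^2 = 17^2 mod 43 = 31
RHS: x^3 + 39 x + 23 = 16^3 + 39*16 + 23 mod 43 = 13
LHS != RHS

No, not on the curve


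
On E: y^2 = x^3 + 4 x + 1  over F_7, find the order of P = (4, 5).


Compute successive multiples of P until we hit O:
  1P = (4, 5)
  2P = (0, 6)
  3P = (0, 1)
  4P = (4, 2)
  5P = O

ord(P) = 5


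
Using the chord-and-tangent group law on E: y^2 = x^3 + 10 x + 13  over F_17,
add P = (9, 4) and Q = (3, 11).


P != Q, so use the chord formula.
s = (y2 - y1) / (x2 - x1) = (7) / (11) mod 17 = 13
x3 = s^2 - x1 - x2 mod 17 = 13^2 - 9 - 3 = 4
y3 = s (x1 - x3) - y1 mod 17 = 13 * (9 - 4) - 4 = 10

P + Q = (4, 10)


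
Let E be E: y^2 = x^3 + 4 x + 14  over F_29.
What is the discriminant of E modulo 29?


4 a^3 + 27 b^2 = 4*4^3 + 27*14^2 = 256 + 5292 = 5548
Delta = -16 * (5548) = -88768
Delta mod 29 = 1

Delta = 1 (mod 29)


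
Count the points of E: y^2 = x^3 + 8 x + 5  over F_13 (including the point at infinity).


For each x in F_13, count y with y^2 = x^3 + 8 x + 5 mod 13:
  x = 1: RHS = 1, y in [1, 12]  -> 2 point(s)
  x = 2: RHS = 3, y in [4, 9]  -> 2 point(s)
  x = 3: RHS = 4, y in [2, 11]  -> 2 point(s)
  x = 4: RHS = 10, y in [6, 7]  -> 2 point(s)
  x = 5: RHS = 1, y in [1, 12]  -> 2 point(s)
  x = 6: RHS = 9, y in [3, 10]  -> 2 point(s)
  x = 7: RHS = 1, y in [1, 12]  -> 2 point(s)
  x = 8: RHS = 9, y in [3, 10]  -> 2 point(s)
  x = 9: RHS = 0, y in [0]  -> 1 point(s)
  x = 12: RHS = 9, y in [3, 10]  -> 2 point(s)
Affine points: 19. Add the point at infinity: total = 20.

#E(F_13) = 20


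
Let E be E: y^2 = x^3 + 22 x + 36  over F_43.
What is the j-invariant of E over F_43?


Delta = -16(4 a^3 + 27 b^2) mod 43 = 23
-1728 * (4 a)^3 = -1728 * (4*22)^3 mod 43 = 22
j = 22 * 23^(-1) mod 43 = 29

j = 29 (mod 43)


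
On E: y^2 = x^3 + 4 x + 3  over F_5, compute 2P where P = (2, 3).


k = 2 = 10_2 (binary, LSB first: 01)
Double-and-add from P = (2, 3):
  bit 0 = 0: acc unchanged = O
  bit 1 = 1: acc = O + (2, 2) = (2, 2)

2P = (2, 2)


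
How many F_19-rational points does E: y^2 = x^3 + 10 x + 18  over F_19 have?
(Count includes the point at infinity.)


For each x in F_19, count y with y^2 = x^3 + 10 x + 18 mod 19:
  x = 6: RHS = 9, y in [3, 16]  -> 2 point(s)
  x = 9: RHS = 1, y in [1, 18]  -> 2 point(s)
  x = 10: RHS = 16, y in [4, 15]  -> 2 point(s)
  x = 12: RHS = 4, y in [2, 17]  -> 2 point(s)
  x = 15: RHS = 9, y in [3, 16]  -> 2 point(s)
  x = 17: RHS = 9, y in [3, 16]  -> 2 point(s)
  x = 18: RHS = 7, y in [8, 11]  -> 2 point(s)
Affine points: 14. Add the point at infinity: total = 15.

#E(F_19) = 15


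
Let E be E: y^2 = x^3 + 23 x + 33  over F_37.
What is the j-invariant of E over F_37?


Delta = -16(4 a^3 + 27 b^2) mod 37 = 21
-1728 * (4 a)^3 = -1728 * (4*23)^3 mod 37 = 31
j = 31 * 21^(-1) mod 37 = 5

j = 5 (mod 37)


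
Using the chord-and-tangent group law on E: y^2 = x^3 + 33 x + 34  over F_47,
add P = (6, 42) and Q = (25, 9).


P != Q, so use the chord formula.
s = (y2 - y1) / (x2 - x1) = (14) / (19) mod 47 = 23
x3 = s^2 - x1 - x2 mod 47 = 23^2 - 6 - 25 = 28
y3 = s (x1 - x3) - y1 mod 47 = 23 * (6 - 28) - 42 = 16

P + Q = (28, 16)


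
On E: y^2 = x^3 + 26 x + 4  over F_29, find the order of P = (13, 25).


Compute successive multiples of P until we hit O:
  1P = (13, 25)
  2P = (28, 21)
  3P = (23, 26)
  4P = (2, 8)
  5P = (8, 17)
  6P = (21, 26)
  7P = (0, 2)
  8P = (3, 15)
  ... (continuing to 31P)
  31P = O

ord(P) = 31


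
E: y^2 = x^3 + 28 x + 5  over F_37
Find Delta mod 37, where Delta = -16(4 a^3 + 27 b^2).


4 a^3 + 27 b^2 = 4*28^3 + 27*5^2 = 87808 + 675 = 88483
Delta = -16 * (88483) = -1415728
Delta mod 37 = 3

Delta = 3 (mod 37)


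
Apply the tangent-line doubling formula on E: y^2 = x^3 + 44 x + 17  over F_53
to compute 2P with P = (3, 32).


Doubling: s = (3 x1^2 + a) / (2 y1)
s = (3*3^2 + 44) / (2*32) mod 53 = 45
x3 = s^2 - 2 x1 mod 53 = 45^2 - 2*3 = 5
y3 = s (x1 - x3) - y1 mod 53 = 45 * (3 - 5) - 32 = 37

2P = (5, 37)


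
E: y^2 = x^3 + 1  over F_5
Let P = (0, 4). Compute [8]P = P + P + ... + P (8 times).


k = 8 = 1000_2 (binary, LSB first: 0001)
Double-and-add from P = (0, 4):
  bit 0 = 0: acc unchanged = O
  bit 1 = 0: acc unchanged = O
  bit 2 = 0: acc unchanged = O
  bit 3 = 1: acc = O + (0, 1) = (0, 1)

8P = (0, 1)


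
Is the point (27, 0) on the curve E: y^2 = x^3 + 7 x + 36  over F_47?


Check whether y^2 = x^3 + 7 x + 36 (mod 47) for (x, y) = (27, 0).
LHS: y^2 = 0^2 mod 47 = 0
RHS: x^3 + 7 x + 36 = 27^3 + 7*27 + 36 mod 47 = 27
LHS != RHS

No, not on the curve


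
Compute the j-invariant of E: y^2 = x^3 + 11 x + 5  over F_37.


Delta = -16(4 a^3 + 27 b^2) mod 37 = 31
-1728 * (4 a)^3 = -1728 * (4*11)^3 mod 37 = 36
j = 36 * 31^(-1) mod 37 = 31

j = 31 (mod 37)


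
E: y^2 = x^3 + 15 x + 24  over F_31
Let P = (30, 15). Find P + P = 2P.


Doubling: s = (3 x1^2 + a) / (2 y1)
s = (3*30^2 + 15) / (2*15) mod 31 = 13
x3 = s^2 - 2 x1 mod 31 = 13^2 - 2*30 = 16
y3 = s (x1 - x3) - y1 mod 31 = 13 * (30 - 16) - 15 = 12

2P = (16, 12)


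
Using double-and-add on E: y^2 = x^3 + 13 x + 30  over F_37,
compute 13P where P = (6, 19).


k = 13 = 1101_2 (binary, LSB first: 1011)
Double-and-add from P = (6, 19):
  bit 0 = 1: acc = O + (6, 19) = (6, 19)
  bit 1 = 0: acc unchanged = (6, 19)
  bit 2 = 1: acc = (6, 19) + (34, 36) = (33, 32)
  bit 3 = 1: acc = (33, 32) + (36, 4) = (14, 25)

13P = (14, 25)


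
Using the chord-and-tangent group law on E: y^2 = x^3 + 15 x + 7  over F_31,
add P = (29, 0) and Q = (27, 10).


P != Q, so use the chord formula.
s = (y2 - y1) / (x2 - x1) = (10) / (29) mod 31 = 26
x3 = s^2 - x1 - x2 mod 31 = 26^2 - 29 - 27 = 0
y3 = s (x1 - x3) - y1 mod 31 = 26 * (29 - 0) - 0 = 10

P + Q = (0, 10)


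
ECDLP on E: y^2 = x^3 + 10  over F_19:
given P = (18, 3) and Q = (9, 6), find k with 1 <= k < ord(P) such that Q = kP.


Enumerate multiples of P until we hit Q = (9, 6):
  1P = (18, 3)
  2P = (7, 12)
  3P = (11, 12)
  4P = (6, 6)
  5P = (1, 7)
  6P = (4, 6)
  7P = (8, 3)
  8P = (12, 16)
  9P = (9, 6)
Match found at i = 9.

k = 9


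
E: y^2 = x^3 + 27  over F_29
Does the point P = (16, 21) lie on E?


Check whether y^2 = x^3 + 0 x + 27 (mod 29) for (x, y) = (16, 21).
LHS: y^2 = 21^2 mod 29 = 6
RHS: x^3 + 0 x + 27 = 16^3 + 0*16 + 27 mod 29 = 5
LHS != RHS

No, not on the curve


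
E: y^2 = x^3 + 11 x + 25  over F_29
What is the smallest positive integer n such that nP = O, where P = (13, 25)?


Compute successive multiples of P until we hit O:
  1P = (13, 25)
  2P = (25, 27)
  3P = (16, 18)
  4P = (28, 10)
  5P = (18, 9)
  6P = (21, 18)
  7P = (8, 25)
  8P = (8, 4)
  ... (continuing to 15P)
  15P = O

ord(P) = 15


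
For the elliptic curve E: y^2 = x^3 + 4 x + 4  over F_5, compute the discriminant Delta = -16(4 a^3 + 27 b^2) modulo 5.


4 a^3 + 27 b^2 = 4*4^3 + 27*4^2 = 256 + 432 = 688
Delta = -16 * (688) = -11008
Delta mod 5 = 2

Delta = 2 (mod 5)


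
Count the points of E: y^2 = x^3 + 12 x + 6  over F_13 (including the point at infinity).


For each x in F_13, count y with y^2 = x^3 + 12 x + 6 mod 13:
  x = 2: RHS = 12, y in [5, 8]  -> 2 point(s)
  x = 3: RHS = 4, y in [2, 11]  -> 2 point(s)
  x = 4: RHS = 1, y in [1, 12]  -> 2 point(s)
  x = 5: RHS = 9, y in [3, 10]  -> 2 point(s)
  x = 7: RHS = 4, y in [2, 11]  -> 2 point(s)
  x = 8: RHS = 3, y in [4, 9]  -> 2 point(s)
  x = 11: RHS = 0, y in [0]  -> 1 point(s)
Affine points: 13. Add the point at infinity: total = 14.

#E(F_13) = 14


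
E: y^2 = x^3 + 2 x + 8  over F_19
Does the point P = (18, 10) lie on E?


Check whether y^2 = x^3 + 2 x + 8 (mod 19) for (x, y) = (18, 10).
LHS: y^2 = 10^2 mod 19 = 5
RHS: x^3 + 2 x + 8 = 18^3 + 2*18 + 8 mod 19 = 5
LHS = RHS

Yes, on the curve


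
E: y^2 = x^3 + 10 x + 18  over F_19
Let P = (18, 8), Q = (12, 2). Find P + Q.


P != Q, so use the chord formula.
s = (y2 - y1) / (x2 - x1) = (13) / (13) mod 19 = 1
x3 = s^2 - x1 - x2 mod 19 = 1^2 - 18 - 12 = 9
y3 = s (x1 - x3) - y1 mod 19 = 1 * (18 - 9) - 8 = 1

P + Q = (9, 1)


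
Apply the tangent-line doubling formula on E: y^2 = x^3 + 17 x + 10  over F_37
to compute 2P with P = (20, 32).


Doubling: s = (3 x1^2 + a) / (2 y1)
s = (3*20^2 + 17) / (2*32) mod 37 = 30
x3 = s^2 - 2 x1 mod 37 = 30^2 - 2*20 = 9
y3 = s (x1 - x3) - y1 mod 37 = 30 * (20 - 9) - 32 = 2

2P = (9, 2)


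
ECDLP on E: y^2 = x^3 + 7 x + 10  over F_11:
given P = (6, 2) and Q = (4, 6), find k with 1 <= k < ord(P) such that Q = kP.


Enumerate multiples of P until we hit Q = (4, 6):
  1P = (6, 2)
  2P = (4, 6)
Match found at i = 2.

k = 2


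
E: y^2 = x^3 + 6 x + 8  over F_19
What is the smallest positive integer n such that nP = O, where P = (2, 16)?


Compute successive multiples of P until we hit O:
  1P = (2, 16)
  2P = (5, 12)
  3P = (18, 18)
  4P = (10, 2)
  5P = (16, 18)
  6P = (8, 13)
  7P = (14, 9)
  8P = (4, 1)
  ... (continuing to 19P)
  19P = O

ord(P) = 19


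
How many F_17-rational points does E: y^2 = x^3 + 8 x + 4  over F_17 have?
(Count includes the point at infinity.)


For each x in F_17, count y with y^2 = x^3 + 8 x + 4 mod 17:
  x = 0: RHS = 4, y in [2, 15]  -> 2 point(s)
  x = 1: RHS = 13, y in [8, 9]  -> 2 point(s)
  x = 3: RHS = 4, y in [2, 15]  -> 2 point(s)
  x = 4: RHS = 15, y in [7, 10]  -> 2 point(s)
  x = 5: RHS = 16, y in [4, 13]  -> 2 point(s)
  x = 6: RHS = 13, y in [8, 9]  -> 2 point(s)
  x = 8: RHS = 2, y in [6, 11]  -> 2 point(s)
  x = 10: RHS = 13, y in [8, 9]  -> 2 point(s)
  x = 12: RHS = 9, y in [3, 14]  -> 2 point(s)
  x = 14: RHS = 4, y in [2, 15]  -> 2 point(s)
Affine points: 20. Add the point at infinity: total = 21.

#E(F_17) = 21


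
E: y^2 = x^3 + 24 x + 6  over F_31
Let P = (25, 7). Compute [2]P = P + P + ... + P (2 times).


k = 2 = 10_2 (binary, LSB first: 01)
Double-and-add from P = (25, 7):
  bit 0 = 0: acc unchanged = O
  bit 1 = 1: acc = O + (6, 26) = (6, 26)

2P = (6, 26)


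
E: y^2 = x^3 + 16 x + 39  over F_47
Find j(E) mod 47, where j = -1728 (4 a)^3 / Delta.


Delta = -16(4 a^3 + 27 b^2) mod 47 = 10
-1728 * (4 a)^3 = -1728 * (4*16)^3 mod 47 = 40
j = 40 * 10^(-1) mod 47 = 4

j = 4 (mod 47)


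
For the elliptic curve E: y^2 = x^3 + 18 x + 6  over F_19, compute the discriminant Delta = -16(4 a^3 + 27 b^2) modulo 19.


4 a^3 + 27 b^2 = 4*18^3 + 27*6^2 = 23328 + 972 = 24300
Delta = -16 * (24300) = -388800
Delta mod 19 = 16

Delta = 16 (mod 19)


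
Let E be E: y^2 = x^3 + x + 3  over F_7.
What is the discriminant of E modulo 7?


4 a^3 + 27 b^2 = 4*1^3 + 27*3^2 = 4 + 243 = 247
Delta = -16 * (247) = -3952
Delta mod 7 = 3

Delta = 3 (mod 7)


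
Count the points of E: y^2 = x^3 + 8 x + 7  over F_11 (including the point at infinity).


For each x in F_11, count y with y^2 = x^3 + 8 x + 7 mod 11:
  x = 1: RHS = 5, y in [4, 7]  -> 2 point(s)
  x = 2: RHS = 9, y in [3, 8]  -> 2 point(s)
  x = 3: RHS = 3, y in [5, 6]  -> 2 point(s)
  x = 4: RHS = 4, y in [2, 9]  -> 2 point(s)
  x = 8: RHS = 0, y in [0]  -> 1 point(s)
  x = 9: RHS = 5, y in [4, 7]  -> 2 point(s)
  x = 10: RHS = 9, y in [3, 8]  -> 2 point(s)
Affine points: 13. Add the point at infinity: total = 14.

#E(F_11) = 14


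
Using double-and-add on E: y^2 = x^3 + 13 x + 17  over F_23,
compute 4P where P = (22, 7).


k = 4 = 100_2 (binary, LSB first: 001)
Double-and-add from P = (22, 7):
  bit 0 = 0: acc unchanged = O
  bit 1 = 0: acc unchanged = O
  bit 2 = 1: acc = O + (9, 9) = (9, 9)

4P = (9, 9)


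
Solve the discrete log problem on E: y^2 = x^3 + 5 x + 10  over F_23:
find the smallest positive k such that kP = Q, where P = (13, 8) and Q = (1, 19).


Enumerate multiples of P until we hit Q = (1, 19):
  1P = (13, 8)
  2P = (9, 5)
  3P = (3, 11)
  4P = (11, 19)
  5P = (12, 21)
  6P = (6, 16)
  7P = (10, 5)
  8P = (1, 4)
  9P = (4, 18)
  10P = (22, 2)
  11P = (14, 8)
  12P = (19, 15)
  13P = (16, 0)
  14P = (19, 8)
  15P = (14, 15)
  16P = (22, 21)
  17P = (4, 5)
  18P = (1, 19)
Match found at i = 18.

k = 18


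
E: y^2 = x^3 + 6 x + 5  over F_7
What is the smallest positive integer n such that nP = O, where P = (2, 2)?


Compute successive multiples of P until we hit O:
  1P = (2, 2)
  2P = (4, 3)
  3P = (3, 1)
  4P = (3, 6)
  5P = (4, 4)
  6P = (2, 5)
  7P = O

ord(P) = 7


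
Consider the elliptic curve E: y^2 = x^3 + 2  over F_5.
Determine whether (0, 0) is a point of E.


Check whether y^2 = x^3 + 0 x + 2 (mod 5) for (x, y) = (0, 0).
LHS: y^2 = 0^2 mod 5 = 0
RHS: x^3 + 0 x + 2 = 0^3 + 0*0 + 2 mod 5 = 2
LHS != RHS

No, not on the curve
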